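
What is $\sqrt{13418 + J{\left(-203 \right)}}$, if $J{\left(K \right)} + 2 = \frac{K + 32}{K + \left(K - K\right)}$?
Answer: $\frac{\sqrt{552894657}}{203} \approx 115.83$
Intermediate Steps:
$J{\left(K \right)} = -2 + \frac{32 + K}{K}$ ($J{\left(K \right)} = -2 + \frac{K + 32}{K + \left(K - K\right)} = -2 + \frac{32 + K}{K + 0} = -2 + \frac{32 + K}{K}$)
$\sqrt{13418 + J{\left(-203 \right)}} = \sqrt{13418 + \frac{32 - -203}{-203}} = \sqrt{13418 - \frac{32 + 203}{203}} = \sqrt{13418 - \frac{235}{203}} = \sqrt{\frac{2723619}{203}} = \frac{\sqrt{552894657}}{203}$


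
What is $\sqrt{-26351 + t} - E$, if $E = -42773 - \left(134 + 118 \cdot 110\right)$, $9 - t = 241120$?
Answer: $55887 + 9 i \sqrt{3302} \approx 55887.0 + 517.17 i$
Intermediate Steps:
$t = -241111$ ($t = 9 - 241120 = -241111$)
$E = -55887$ ($E = -42773 - \left(134 + 12980\right) = -42773 - 13114 = -55887$)
$\sqrt{-26351 + t} - E = \sqrt{-26351 - 241111} - -55887 = \sqrt{-267462} + 55887 = 9 i \sqrt{3302} + 55887 = 55887 + 9 i \sqrt{3302}$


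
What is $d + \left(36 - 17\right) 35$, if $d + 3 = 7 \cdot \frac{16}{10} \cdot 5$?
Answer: $718$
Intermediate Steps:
$d = 53$ ($d = -3 + 7 \cdot \frac{16}{10} \cdot 5 = -3 + 7 \cdot 16 \cdot \frac{1}{10} \cdot 5 = -3 + 7 \cdot \frac{8}{5} \cdot 5 = -3 + \frac{56}{5} \cdot 5 = -3 + 56 = 53$)
$d + \left(36 - 17\right) 35 = 53 + \left(36 - 17\right) 35 = 53 + 19 \cdot 35 = 53 + 665 = 718$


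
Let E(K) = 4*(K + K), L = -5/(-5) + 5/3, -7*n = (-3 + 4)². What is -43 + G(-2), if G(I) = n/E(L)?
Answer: -19267/448 ≈ -43.007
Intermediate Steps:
n = -⅐ (n = -(-3 + 4)²/7 = -⅐*1² = -⅐*1 = -⅐ ≈ -0.14286)
L = 8/3 (L = -5*(-⅕) + 5*(⅓) = 1 + 5/3 = 8/3 ≈ 2.6667)
E(K) = 8*K (E(K) = 4*(2*K) = 8*K)
G(I) = -3/448 (G(I) = -1/(7*(8*(8/3))) = -1/(7*64/3) = -⅐*3/64 = -3/448)
-43 + G(-2) = -43 - 3/448 = -19267/448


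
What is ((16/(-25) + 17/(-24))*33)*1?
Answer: -8899/200 ≈ -44.495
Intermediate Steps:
((16/(-25) + 17/(-24))*33)*1 = ((16*(-1/25) + 17*(-1/24))*33)*1 = ((-16/25 - 17/24)*33)*1 = -809/600*33*1 = -8899/200*1 = -8899/200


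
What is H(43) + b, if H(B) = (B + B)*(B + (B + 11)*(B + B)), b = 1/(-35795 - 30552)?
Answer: 26743281453/66347 ≈ 4.0308e+5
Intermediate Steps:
b = -1/66347 (b = 1/(-66347) = -1/66347 ≈ -1.5072e-5)
H(B) = 2*B*(B + 2*B*(11 + B)) (H(B) = (2*B)*(B + (11 + B)*(2*B)) = (2*B)*(B + 2*B*(11 + B)) = 2*B*(B + 2*B*(11 + B)))
H(43) + b = 43²*(46 + 4*43) - 1/66347 = 1849*(46 + 172) - 1/66347 = 1849*218 - 1/66347 = 403082 - 1/66347 = 26743281453/66347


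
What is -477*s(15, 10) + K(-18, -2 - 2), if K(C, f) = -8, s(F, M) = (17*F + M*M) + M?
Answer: -174113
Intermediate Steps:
s(F, M) = M + M**2 + 17*F (s(F, M) = (17*F + M**2) + M = (M**2 + 17*F) + M = M + M**2 + 17*F)
-477*s(15, 10) + K(-18, -2 - 2) = -477*(10 + 10**2 + 17*15) - 8 = -477*(10 + 100 + 255) - 8 = -477*365 - 8 = -174105 - 8 = -174113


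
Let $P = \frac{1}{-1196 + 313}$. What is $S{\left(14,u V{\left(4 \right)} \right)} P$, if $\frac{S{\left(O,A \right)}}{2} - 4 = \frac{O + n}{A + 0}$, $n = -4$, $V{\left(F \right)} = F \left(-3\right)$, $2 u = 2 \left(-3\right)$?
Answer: $- \frac{77}{7947} \approx -0.0096892$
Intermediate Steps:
$u = -3$ ($u = \frac{2 \left(-3\right)}{2} = \frac{1}{2} \left(-6\right) = -3$)
$V{\left(F \right)} = - 3 F$
$P = - \frac{1}{883}$ ($P = \frac{1}{-883} = - \frac{1}{883} \approx -0.0011325$)
$S{\left(O,A \right)} = 8 + \frac{2 \left(-4 + O\right)}{A}$ ($S{\left(O,A \right)} = 8 + 2 \frac{O - 4}{A + 0} = 8 + 2 \frac{-4 + O}{A} = 8 + \frac{2 \left(-4 + O\right)}{A}$)
$S{\left(14,u V{\left(4 \right)} \right)} P = \frac{2 \left(-4 + 14 + 4 \left(- 3 \left(\left(-3\right) 4\right)\right)\right)}{\left(-3\right) \left(\left(-3\right) 4\right)} \left(- \frac{1}{883}\right) = \frac{2 \left(-4 + 14 + 4 \left(\left(-3\right) \left(-12\right)\right)\right)}{\left(-3\right) \left(-12\right)} \left(- \frac{1}{883}\right) = \frac{2 \left(-4 + 14 + 4 \cdot 36\right)}{36} \left(- \frac{1}{883}\right) = 2 \cdot \frac{1}{36} \left(-4 + 14 + 144\right) \left(- \frac{1}{883}\right) = 2 \cdot \frac{1}{36} \cdot 154 \left(- \frac{1}{883}\right) = \frac{77}{9} \left(- \frac{1}{883}\right) = - \frac{77}{7947}$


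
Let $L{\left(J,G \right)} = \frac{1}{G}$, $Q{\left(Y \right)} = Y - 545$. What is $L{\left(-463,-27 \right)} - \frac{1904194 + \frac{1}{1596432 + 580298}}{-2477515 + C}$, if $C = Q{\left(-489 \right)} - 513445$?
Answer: $\frac{105399974452147}{175844603689740} \approx 0.59939$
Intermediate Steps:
$Q{\left(Y \right)} = -545 + Y$ ($Q{\left(Y \right)} = Y - 545 = -545 + Y$)
$C = -514479$ ($C = \left(-545 - 489\right) - 513445 = -1034 - 513445 = -514479$)
$L{\left(-463,-27 \right)} - \frac{1904194 + \frac{1}{1596432 + 580298}}{-2477515 + C} = \frac{1}{-27} - \frac{1904194 + \frac{1}{1596432 + 580298}}{-2477515 - 514479} = - \frac{1}{27} - \frac{1904194 + \frac{1}{2176730}}{-2991994} = - \frac{1}{27} - \left(1904194 + \frac{1}{2176730}\right) \left(- \frac{1}{2991994}\right) = - \frac{1}{27} - \frac{4144916205621}{2176730} \left(- \frac{1}{2991994}\right) = - \frac{1}{27} - - \frac{4144916205621}{6512763099620} = - \frac{1}{27} + \frac{4144916205621}{6512763099620} = \frac{105399974452147}{175844603689740}$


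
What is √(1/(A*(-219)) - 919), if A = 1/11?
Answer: 2*I*√11019642/219 ≈ 30.316*I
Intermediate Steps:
A = 1/11 ≈ 0.090909
√(1/(A*(-219)) - 919) = √(1/((1/11)*(-219)) - 919) = √(11*(-1/219) - 919) = √(-11/219 - 919) = √(-201272/219) = 2*I*√11019642/219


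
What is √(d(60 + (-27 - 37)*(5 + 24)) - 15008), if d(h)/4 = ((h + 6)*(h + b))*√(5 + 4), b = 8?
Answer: 8*√599863 ≈ 6196.1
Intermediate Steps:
d(h) = 12*(6 + h)*(8 + h) (d(h) = 4*(((h + 6)*(h + 8))*√(5 + 4)) = 4*(((6 + h)*(8 + h))*√9) = 4*(((6 + h)*(8 + h))*3) = 4*(3*(6 + h)*(8 + h)) = 12*(6 + h)*(8 + h))
√(d(60 + (-27 - 37)*(5 + 24)) - 15008) = √((576 + 12*(60 + (-27 - 37)*(5 + 24))² + 168*(60 + (-27 - 37)*(5 + 24))) - 15008) = √((576 + 12*(60 - 64*29)² + 168*(60 - 64*29)) - 15008) = √((576 + 12*(60 - 1856)² + 168*(60 - 1856)) - 15008) = √((576 + 12*(-1796)² + 168*(-1796)) - 15008) = √((576 + 12*3225616 - 301728) - 15008) = √((576 + 38707392 - 301728) - 15008) = √(38406240 - 15008) = √38391232 = 8*√599863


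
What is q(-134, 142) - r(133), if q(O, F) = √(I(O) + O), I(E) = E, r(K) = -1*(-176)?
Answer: -176 + 2*I*√67 ≈ -176.0 + 16.371*I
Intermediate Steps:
r(K) = 176
q(O, F) = √2*√O (q(O, F) = √(O + O) = √(2*O) = √2*√O)
q(-134, 142) - r(133) = √2*√(-134) - 1*176 = √2*(I*√134) - 176 = 2*I*√67 - 176 = -176 + 2*I*√67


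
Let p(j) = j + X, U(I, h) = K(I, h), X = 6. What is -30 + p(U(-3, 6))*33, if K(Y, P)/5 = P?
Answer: 1158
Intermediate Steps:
K(Y, P) = 5*P
U(I, h) = 5*h
p(j) = 6 + j (p(j) = j + 6 = 6 + j)
-30 + p(U(-3, 6))*33 = -30 + (6 + 5*6)*33 = -30 + (6 + 30)*33 = -30 + 36*33 = -30 + 1188 = 1158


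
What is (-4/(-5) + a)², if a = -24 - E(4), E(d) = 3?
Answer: 17161/25 ≈ 686.44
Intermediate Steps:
a = -27 (a = -24 - 1*3 = -24 - 3 = -27)
(-4/(-5) + a)² = (-4/(-5) - 27)² = (-4*(-⅕) - 27)² = (⅘ - 27)² = (-131/5)² = 17161/25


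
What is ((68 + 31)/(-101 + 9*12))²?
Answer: 9801/49 ≈ 200.02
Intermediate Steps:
((68 + 31)/(-101 + 9*12))² = (99/(-101 + 108))² = (99/7)² = 9801/49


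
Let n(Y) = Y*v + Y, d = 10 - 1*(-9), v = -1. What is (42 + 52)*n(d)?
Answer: 0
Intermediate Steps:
d = 19 (d = 10 + 9 = 19)
n(Y) = 0 (n(Y) = Y*(-1) + Y = -Y + Y = 0)
(42 + 52)*n(d) = (42 + 52)*0 = 94*0 = 0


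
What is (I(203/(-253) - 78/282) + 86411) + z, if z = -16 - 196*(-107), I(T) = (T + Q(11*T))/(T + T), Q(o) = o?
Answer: 107373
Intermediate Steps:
I(T) = 6 (I(T) = (T + 11*T)/(T + T) = (12*T)/((2*T)) = (12*T)*(1/(2*T)) = 6)
z = 20956 (z = -16 + 20972 = 20956)
(I(203/(-253) - 78/282) + 86411) + z = (6 + 86411) + 20956 = 86417 + 20956 = 107373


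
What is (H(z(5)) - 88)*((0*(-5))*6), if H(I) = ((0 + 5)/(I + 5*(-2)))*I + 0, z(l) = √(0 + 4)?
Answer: 0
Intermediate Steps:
z(l) = 2 (z(l) = √4 = 2)
H(I) = 5*I/(-10 + I) (H(I) = (5/(I - 10))*I + 0 = (5/(-10 + I))*I + 0 = 5*I/(-10 + I) + 0 = 5*I/(-10 + I))
(H(z(5)) - 88)*((0*(-5))*6) = (5*2/(-10 + 2) - 88)*((0*(-5))*6) = (5*2/(-8) - 88)*(0*6) = (5*2*(-⅛) - 88)*0 = (-5/4 - 88)*0 = -357/4*0 = 0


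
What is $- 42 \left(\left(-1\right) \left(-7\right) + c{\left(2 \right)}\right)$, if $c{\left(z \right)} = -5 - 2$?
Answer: $0$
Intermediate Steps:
$c{\left(z \right)} = -7$ ($c{\left(z \right)} = -5 - 2 = -7$)
$- 42 \left(\left(-1\right) \left(-7\right) + c{\left(2 \right)}\right) = - 42 \left(\left(-1\right) \left(-7\right) - 7\right) = - 42 \left(7 - 7\right) = \left(-42\right) 0 = 0$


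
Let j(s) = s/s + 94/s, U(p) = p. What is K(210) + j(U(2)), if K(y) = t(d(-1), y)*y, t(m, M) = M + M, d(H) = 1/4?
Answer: 88248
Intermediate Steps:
d(H) = ¼
t(m, M) = 2*M
j(s) = 1 + 94/s
K(y) = 2*y² (K(y) = (2*y)*y = 2*y²)
K(210) + j(U(2)) = 2*210² + (94 + 2)/2 = 2*44100 + (½)*96 = 88200 + 48 = 88248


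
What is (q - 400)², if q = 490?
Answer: 8100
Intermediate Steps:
(q - 400)² = (490 - 400)² = 90² = 8100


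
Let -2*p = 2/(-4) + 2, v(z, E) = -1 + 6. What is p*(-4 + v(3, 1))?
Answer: -3/4 ≈ -0.75000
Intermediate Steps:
v(z, E) = 5
p = -3/4 (p = -(2/(-4) + 2)/2 = -(2*(-1/4) + 2)/2 = -(-1/2 + 2)/2 = -1/2*3/2 = -3/4 ≈ -0.75000)
p*(-4 + v(3, 1)) = -3*(-4 + 5)/4 = -3/4*1 = -3/4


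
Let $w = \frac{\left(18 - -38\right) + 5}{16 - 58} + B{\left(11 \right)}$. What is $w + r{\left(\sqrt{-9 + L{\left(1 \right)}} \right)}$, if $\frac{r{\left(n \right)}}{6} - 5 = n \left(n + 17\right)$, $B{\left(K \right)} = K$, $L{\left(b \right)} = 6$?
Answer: $\frac{905}{42} + 102 i \sqrt{3} \approx 21.548 + 176.67 i$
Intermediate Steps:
$r{\left(n \right)} = 30 + 6 n \left(17 + n\right)$ ($r{\left(n \right)} = 30 + 6 n \left(n + 17\right) = 30 + 6 n \left(17 + n\right)$)
$w = \frac{401}{42}$ ($w = \frac{\left(18 - -38\right) + 5}{16 - 58} + 11 = \frac{\left(18 + 38\right) + 5}{-42} + 11 = \left(56 + 5\right) \left(- \frac{1}{42}\right) + 11 = 61 \left(- \frac{1}{42}\right) + 11 = - \frac{61}{42} + 11 = \frac{401}{42} \approx 9.5476$)
$w + r{\left(\sqrt{-9 + L{\left(1 \right)}} \right)} = \frac{401}{42} + \left(30 + 6 \left(\sqrt{-9 + 6}\right)^{2} + 102 \sqrt{-9 + 6}\right) = \frac{401}{42} + \left(30 + 6 \left(\sqrt{-3}\right)^{2} + 102 \sqrt{-3}\right) = \frac{401}{42} + \left(30 + 6 \left(i \sqrt{3}\right)^{2} + 102 i \sqrt{3}\right) = \frac{401}{42} + \left(30 + 6 \left(-3\right) + 102 i \sqrt{3}\right) = \frac{401}{42} + \left(30 - 18 + 102 i \sqrt{3}\right) = \frac{401}{42} + \left(12 + 102 i \sqrt{3}\right) = \frac{905}{42} + 102 i \sqrt{3}$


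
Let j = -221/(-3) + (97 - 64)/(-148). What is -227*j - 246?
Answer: -7511467/444 ≈ -16918.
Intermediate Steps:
j = 32609/444 (j = -221*(-1/3) + 33*(-1/148) = 221/3 - 33/148 = 32609/444 ≈ 73.444)
-227*j - 246 = -227*32609/444 - 246 = -7402243/444 - 246 = -7511467/444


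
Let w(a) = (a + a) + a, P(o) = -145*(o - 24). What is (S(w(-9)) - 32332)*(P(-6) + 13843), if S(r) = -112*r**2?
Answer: -2073638140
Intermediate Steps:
P(o) = 3480 - 145*o (P(o) = -145*(-24 + o) = 3480 - 145*o)
w(a) = 3*a (w(a) = 2*a + a = 3*a)
(S(w(-9)) - 32332)*(P(-6) + 13843) = (-112*(3*(-9))**2 - 32332)*((3480 - 145*(-6)) + 13843) = (-112*(-27)**2 - 32332)*((3480 + 870) + 13843) = (-112*729 - 32332)*(4350 + 13843) = (-81648 - 32332)*18193 = -113980*18193 = -2073638140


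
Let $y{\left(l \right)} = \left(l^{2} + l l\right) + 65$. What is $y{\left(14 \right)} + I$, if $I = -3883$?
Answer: $-3426$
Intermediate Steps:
$y{\left(l \right)} = 65 + 2 l^{2}$ ($y{\left(l \right)} = \left(l^{2} + l^{2}\right) + 65 = 2 l^{2} + 65 = 65 + 2 l^{2}$)
$y{\left(14 \right)} + I = \left(65 + 2 \cdot 14^{2}\right) - 3883 = \left(65 + 2 \cdot 196\right) - 3883 = \left(65 + 392\right) - 3883 = 457 - 3883 = -3426$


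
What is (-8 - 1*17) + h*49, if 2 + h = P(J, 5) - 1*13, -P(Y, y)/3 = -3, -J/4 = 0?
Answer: -319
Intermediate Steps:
J = 0 (J = -4*0 = 0)
P(Y, y) = 9 (P(Y, y) = -3*(-3) = 9)
h = -6 (h = -2 + (9 - 1*13) = -2 + (9 - 13) = -2 - 4 = -6)
(-8 - 1*17) + h*49 = (-8 - 1*17) - 6*49 = (-8 - 17) - 294 = -25 - 294 = -319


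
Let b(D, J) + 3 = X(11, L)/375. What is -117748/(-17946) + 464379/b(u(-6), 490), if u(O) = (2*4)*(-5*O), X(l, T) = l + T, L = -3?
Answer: -1562511525367/10022841 ≈ -1.5590e+5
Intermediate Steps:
X(l, T) = T + l
u(O) = -40*O (u(O) = 8*(-5*O) = -40*O)
b(D, J) = -1117/375 (b(D, J) = -3 + (-3 + 11)/375 = -3 + 8*(1/375) = -3 + 8/375 = -1117/375)
-117748/(-17946) + 464379/b(u(-6), 490) = -117748/(-17946) + 464379/(-1117/375) = -117748*(-1/17946) + 464379*(-375/1117) = 58874/8973 - 174142125/1117 = -1562511525367/10022841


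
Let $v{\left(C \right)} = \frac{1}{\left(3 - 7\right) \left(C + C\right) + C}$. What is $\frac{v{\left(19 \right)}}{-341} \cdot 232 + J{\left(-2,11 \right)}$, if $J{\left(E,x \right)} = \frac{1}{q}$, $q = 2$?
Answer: $\frac{45817}{90706} \approx 0.50512$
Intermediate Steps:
$v{\left(C \right)} = - \frac{1}{7 C}$ ($v{\left(C \right)} = \frac{1}{- 4 \cdot 2 C + C} = \frac{1}{- 8 C + C} = \frac{1}{\left(-7\right) C} = - \frac{1}{7 C}$)
$J{\left(E,x \right)} = \frac{1}{2}$
$\frac{v{\left(19 \right)}}{-341} \cdot 232 + J{\left(-2,11 \right)} = \frac{\left(- \frac{1}{7}\right) \frac{1}{19}}{-341} \cdot 232 + \frac{1}{2} = \left(- \frac{1}{7}\right) \frac{1}{19} \left(- \frac{1}{341}\right) 232 + \frac{1}{2} = \left(- \frac{1}{133}\right) \left(- \frac{1}{341}\right) 232 + \frac{1}{2} = \frac{1}{45353} \cdot 232 + \frac{1}{2} = \frac{232}{45353} + \frac{1}{2} = \frac{45817}{90706}$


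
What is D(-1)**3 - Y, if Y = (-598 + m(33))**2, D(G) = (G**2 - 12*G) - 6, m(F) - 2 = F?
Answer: -316626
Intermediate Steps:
m(F) = 2 + F
D(G) = -6 + G**2 - 12*G
Y = 316969 (Y = (-598 + (2 + 33))**2 = (-598 + 35)**2 = (-563)**2 = 316969)
D(-1)**3 - Y = (-6 + (-1)**2 - 12*(-1))**3 - 1*316969 = (-6 + 1 + 12)**3 - 316969 = 7**3 - 316969 = 343 - 316969 = -316626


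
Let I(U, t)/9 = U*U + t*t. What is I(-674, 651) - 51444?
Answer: 7851249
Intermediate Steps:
I(U, t) = 9*U² + 9*t² (I(U, t) = 9*(U*U + t*t) = 9*(U² + t²) = 9*U² + 9*t²)
I(-674, 651) - 51444 = (9*(-674)² + 9*651²) - 51444 = (9*454276 + 9*423801) - 51444 = (4088484 + 3814209) - 51444 = 7902693 - 51444 = 7851249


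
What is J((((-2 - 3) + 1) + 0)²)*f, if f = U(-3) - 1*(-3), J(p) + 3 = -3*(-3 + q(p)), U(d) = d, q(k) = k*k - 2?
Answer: 0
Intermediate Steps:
q(k) = -2 + k² (q(k) = k² - 2 = -2 + k²)
J(p) = 12 - 3*p² (J(p) = -3 - 3*(-3 + (-2 + p²)) = -3 - 3*(-5 + p²) = -3 + (15 - 3*p²) = 12 - 3*p²)
f = 0 (f = -3 - 1*(-3) = -3 + 3 = 0)
J((((-2 - 3) + 1) + 0)²)*f = (12 - 3*(((-2 - 3) + 1) + 0)⁴)*0 = (12 - 3*((-5 + 1) + 0)⁴)*0 = (12 - 3*(-4 + 0)⁴)*0 = (12 - 3*((-4)²)²)*0 = (12 - 3*16²)*0 = (12 - 3*256)*0 = (12 - 768)*0 = -756*0 = 0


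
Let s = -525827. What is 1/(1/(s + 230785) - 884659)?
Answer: -295042/261011560679 ≈ -1.1304e-6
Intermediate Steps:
1/(1/(s + 230785) - 884659) = 1/(1/(-525827 + 230785) - 884659) = 1/(1/(-295042) - 884659) = 1/(-1/295042 - 884659) = 1/(-261011560679/295042) = -295042/261011560679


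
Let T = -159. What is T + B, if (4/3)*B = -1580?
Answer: -1344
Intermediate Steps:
B = -1185 (B = (3/4)*(-1580) = -1185)
T + B = -159 - 1185 = -1344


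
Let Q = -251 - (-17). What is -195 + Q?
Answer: -429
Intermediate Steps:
Q = -234 (Q = -251 - 1*(-17) = -251 + 17 = -234)
-195 + Q = -195 - 234 = -429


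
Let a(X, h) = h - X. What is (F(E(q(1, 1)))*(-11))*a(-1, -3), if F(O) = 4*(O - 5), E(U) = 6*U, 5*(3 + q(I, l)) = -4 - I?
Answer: -2552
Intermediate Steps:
q(I, l) = -19/5 - I/5 (q(I, l) = -3 + (-4 - I)/5 = -3 + (-⅘ - I/5) = -19/5 - I/5)
F(O) = -20 + 4*O (F(O) = 4*(-5 + O) = -20 + 4*O)
(F(E(q(1, 1)))*(-11))*a(-1, -3) = ((-20 + 4*(6*(-19/5 - ⅕*1)))*(-11))*(-3 - 1*(-1)) = ((-20 + 4*(6*(-19/5 - ⅕)))*(-11))*(-3 + 1) = ((-20 + 4*(6*(-4)))*(-11))*(-2) = ((-20 + 4*(-24))*(-11))*(-2) = ((-20 - 96)*(-11))*(-2) = -116*(-11)*(-2) = 1276*(-2) = -2552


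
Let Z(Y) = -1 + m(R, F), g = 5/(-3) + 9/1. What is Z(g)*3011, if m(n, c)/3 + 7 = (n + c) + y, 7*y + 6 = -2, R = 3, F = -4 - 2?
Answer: -725651/7 ≈ -1.0366e+5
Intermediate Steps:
F = -6
y = -8/7 (y = -6/7 + (⅐)*(-2) = -6/7 - 2/7 = -8/7 ≈ -1.1429)
m(n, c) = -171/7 + 3*c + 3*n (m(n, c) = -21 + 3*((n + c) - 8/7) = -21 + 3*((c + n) - 8/7) = -21 + 3*(-8/7 + c + n) = -21 + (-24/7 + 3*c + 3*n) = -171/7 + 3*c + 3*n)
g = 22/3 (g = 5*(-⅓) + 9*1 = -5/3 + 9 = 22/3 ≈ 7.3333)
Z(Y) = -241/7 (Z(Y) = -1 + (-171/7 + 3*(-6) + 3*3) = -1 + (-171/7 - 18 + 9) = -1 - 234/7 = -241/7)
Z(g)*3011 = -241/7*3011 = -725651/7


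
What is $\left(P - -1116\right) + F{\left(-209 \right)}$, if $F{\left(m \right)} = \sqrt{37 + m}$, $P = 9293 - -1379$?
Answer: $11788 + 2 i \sqrt{43} \approx 11788.0 + 13.115 i$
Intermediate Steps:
$P = 10672$ ($P = 9293 + 1379 = 10672$)
$\left(P - -1116\right) + F{\left(-209 \right)} = \left(10672 - -1116\right) + \sqrt{37 - 209} = \left(10672 + 1116\right) + \sqrt{-172} = 11788 + 2 i \sqrt{43}$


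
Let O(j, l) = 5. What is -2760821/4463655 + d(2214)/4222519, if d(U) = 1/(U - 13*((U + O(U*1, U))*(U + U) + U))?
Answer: -10131905147381411993/16381116005215347540 ≈ -0.61851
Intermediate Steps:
d(U) = 1/(-12*U - 26*U*(5 + U)) (d(U) = 1/(U - 13*((U + 5)*(U + U) + U)) = 1/(U - 13*((5 + U)*(2*U) + U)) = 1/(U - 13*(2*U*(5 + U) + U)) = 1/(U - 13*(U + 2*U*(5 + U))) = 1/(U + (-13*U - 26*U*(5 + U))) = 1/(-12*U - 26*U*(5 + U)))
-2760821/4463655 + d(2214)/4222519 = -2760821/4463655 - ½/(2214*(71 + 13*2214))/4222519 = -2760821*1/4463655 - ½*1/2214/(71 + 28782)*(1/4222519) = -394403/637665 - ½*1/2214/28853*(1/4222519) = -394403/637665 - ½*1/2214*1/28853*(1/4222519) = -394403/637665 - 1/127761084*1/4222519 = -394403/637665 - 1/539473604650596 = -10131905147381411993/16381116005215347540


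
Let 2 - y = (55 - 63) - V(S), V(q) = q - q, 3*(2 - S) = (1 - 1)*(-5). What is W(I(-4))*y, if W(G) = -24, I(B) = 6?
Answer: -240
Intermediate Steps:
S = 2 (S = 2 - (1 - 1)*(-5)/3 = 2 - 0*(-5) = 2 - ⅓*0 = 2 + 0 = 2)
V(q) = 0
y = 10 (y = 2 - ((55 - 63) - 1*0) = 2 - (-8 + 0) = 2 - 1*(-8) = 2 + 8 = 10)
W(I(-4))*y = -24*10 = -240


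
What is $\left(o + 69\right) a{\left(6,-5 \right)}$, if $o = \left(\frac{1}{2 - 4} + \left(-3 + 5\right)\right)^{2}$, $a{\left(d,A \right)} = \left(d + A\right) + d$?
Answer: $\frac{1995}{4} \approx 498.75$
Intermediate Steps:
$a{\left(d,A \right)} = A + 2 d$ ($a{\left(d,A \right)} = \left(A + d\right) + d = A + 2 d$)
$o = \frac{9}{4}$ ($o = \left(\frac{1}{-2} + 2\right)^{2} = \left(- \frac{1}{2} + 2\right)^{2} = \left(\frac{3}{2}\right)^{2} = \frac{9}{4} \approx 2.25$)
$\left(o + 69\right) a{\left(6,-5 \right)} = \left(\frac{9}{4} + 69\right) \left(-5 + 2 \cdot 6\right) = \frac{285 \left(-5 + 12\right)}{4} = \frac{285}{4} \cdot 7 = \frac{1995}{4}$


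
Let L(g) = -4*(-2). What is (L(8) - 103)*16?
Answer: -1520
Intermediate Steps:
L(g) = 8
(L(8) - 103)*16 = (8 - 103)*16 = -95*16 = -1520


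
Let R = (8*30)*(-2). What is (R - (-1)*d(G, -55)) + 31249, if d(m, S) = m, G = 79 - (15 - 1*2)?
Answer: 30835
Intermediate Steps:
G = 66 (G = 79 - (15 - 2) = 79 - 1*13 = 79 - 13 = 66)
R = -480 (R = 240*(-2) = -480)
(R - (-1)*d(G, -55)) + 31249 = (-480 - (-1)*66) + 31249 = (-480 - 1*(-66)) + 31249 = (-480 + 66) + 31249 = -414 + 31249 = 30835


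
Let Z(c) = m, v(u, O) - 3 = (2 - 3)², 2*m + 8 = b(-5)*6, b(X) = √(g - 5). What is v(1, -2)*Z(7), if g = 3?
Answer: -16 + 12*I*√2 ≈ -16.0 + 16.971*I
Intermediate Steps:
b(X) = I*√2 (b(X) = √(3 - 5) = √(-2) = I*√2)
m = -4 + 3*I*√2 (m = -4 + ((I*√2)*6)/2 = -4 + (6*I*√2)/2 = -4 + 3*I*√2 ≈ -4.0 + 4.2426*I)
v(u, O) = 4 (v(u, O) = 3 + (2 - 3)² = 3 + (-1)² = 3 + 1 = 4)
Z(c) = -4 + 3*I*√2
v(1, -2)*Z(7) = 4*(-4 + 3*I*√2) = -16 + 12*I*√2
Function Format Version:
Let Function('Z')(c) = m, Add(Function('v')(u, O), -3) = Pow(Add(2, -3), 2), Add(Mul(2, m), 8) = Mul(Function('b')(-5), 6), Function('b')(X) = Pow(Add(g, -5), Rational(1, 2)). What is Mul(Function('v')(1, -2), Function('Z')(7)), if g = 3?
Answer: Add(-16, Mul(12, I, Pow(2, Rational(1, 2)))) ≈ Add(-16.000, Mul(16.971, I))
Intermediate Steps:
Function('b')(X) = Mul(I, Pow(2, Rational(1, 2))) (Function('b')(X) = Pow(Add(3, -5), Rational(1, 2)) = Pow(-2, Rational(1, 2)) = Mul(I, Pow(2, Rational(1, 2))))
m = Add(-4, Mul(3, I, Pow(2, Rational(1, 2)))) (m = Add(-4, Mul(Rational(1, 2), Mul(Mul(I, Pow(2, Rational(1, 2))), 6))) = Add(-4, Mul(Rational(1, 2), Mul(6, I, Pow(2, Rational(1, 2))))) = Add(-4, Mul(3, I, Pow(2, Rational(1, 2)))) ≈ Add(-4.0000, Mul(4.2426, I)))
Function('v')(u, O) = 4 (Function('v')(u, O) = Add(3, Pow(Add(2, -3), 2)) = Add(3, Pow(-1, 2)) = Add(3, 1) = 4)
Function('Z')(c) = Add(-4, Mul(3, I, Pow(2, Rational(1, 2))))
Mul(Function('v')(1, -2), Function('Z')(7)) = Mul(4, Add(-4, Mul(3, I, Pow(2, Rational(1, 2))))) = Add(-16, Mul(12, I, Pow(2, Rational(1, 2))))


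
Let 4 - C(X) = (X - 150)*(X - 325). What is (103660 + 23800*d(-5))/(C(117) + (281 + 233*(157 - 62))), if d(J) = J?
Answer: -3835/3889 ≈ -0.98611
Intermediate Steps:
C(X) = 4 - (-325 + X)*(-150 + X) (C(X) = 4 - (X - 150)*(X - 325) = 4 - (-150 + X)*(-325 + X) = 4 - (-325 + X)*(-150 + X))
(103660 + 23800*d(-5))/(C(117) + (281 + 233*(157 - 62))) = (103660 + 23800*(-5))/((-48746 - 1*117**2 + 475*117) + (281 + 233*(157 - 62))) = (103660 - 119000)/((-48746 - 1*13689 + 55575) + (281 + 233*95)) = -15340/((-48746 - 13689 + 55575) + (281 + 22135)) = -15340/(-6860 + 22416) = -15340/15556 = -15340*1/15556 = -3835/3889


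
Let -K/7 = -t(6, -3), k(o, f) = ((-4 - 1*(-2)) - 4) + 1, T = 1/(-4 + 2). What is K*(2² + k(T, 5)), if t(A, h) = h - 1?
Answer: 28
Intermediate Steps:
t(A, h) = -1 + h
T = -½ (T = 1/(-2) = -½ ≈ -0.50000)
k(o, f) = -5 (k(o, f) = ((-4 + 2) - 4) + 1 = (-2 - 4) + 1 = -6 + 1 = -5)
K = -28 (K = -(-7)*(-1 - 3) = -(-7)*(-4) = -7*4 = -28)
K*(2² + k(T, 5)) = -28*(2² - 5) = -28*(4 - 5) = -28*(-1) = 28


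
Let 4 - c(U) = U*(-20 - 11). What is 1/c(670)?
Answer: 1/20774 ≈ 4.8137e-5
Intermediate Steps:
c(U) = 4 + 31*U (c(U) = 4 - U*(-20 - 11) = 4 - U*(-31) = 4 - (-31)*U = 4 + 31*U)
1/c(670) = 1/(4 + 31*670) = 1/(4 + 20770) = 1/20774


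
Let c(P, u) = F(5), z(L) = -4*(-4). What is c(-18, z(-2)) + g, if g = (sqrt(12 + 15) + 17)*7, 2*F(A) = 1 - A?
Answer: 117 + 21*sqrt(3) ≈ 153.37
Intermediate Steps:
z(L) = 16
F(A) = 1/2 - A/2 (F(A) = (1 - A)/2 = 1/2 - A/2)
c(P, u) = -2 (c(P, u) = 1/2 - 1/2*5 = 1/2 - 5/2 = -2)
g = 119 + 21*sqrt(3) (g = (sqrt(27) + 17)*7 = (3*sqrt(3) + 17)*7 = (17 + 3*sqrt(3))*7 = 119 + 21*sqrt(3) ≈ 155.37)
c(-18, z(-2)) + g = -2 + (119 + 21*sqrt(3)) = 117 + 21*sqrt(3)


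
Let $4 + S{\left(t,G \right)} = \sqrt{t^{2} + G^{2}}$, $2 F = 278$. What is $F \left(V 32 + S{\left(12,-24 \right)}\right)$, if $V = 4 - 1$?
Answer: $12788 + 1668 \sqrt{5} \approx 16518.0$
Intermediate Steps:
$F = 139$ ($F = \frac{1}{2} \cdot 278 = 139$)
$V = 3$
$S{\left(t,G \right)} = -4 + \sqrt{G^{2} + t^{2}}$ ($S{\left(t,G \right)} = -4 + \sqrt{t^{2} + G^{2}} = -4 + \sqrt{G^{2} + t^{2}}$)
$F \left(V 32 + S{\left(12,-24 \right)}\right) = 139 \left(3 \cdot 32 - \left(4 - \sqrt{\left(-24\right)^{2} + 12^{2}}\right)\right) = 139 \left(96 - \left(4 - \sqrt{576 + 144}\right)\right) = 139 \left(96 - \left(4 - \sqrt{720}\right)\right) = 139 \left(96 - \left(4 - 12 \sqrt{5}\right)\right) = 139 \left(92 + 12 \sqrt{5}\right) = 12788 + 1668 \sqrt{5}$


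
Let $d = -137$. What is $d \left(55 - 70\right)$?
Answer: $2055$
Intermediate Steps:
$d \left(55 - 70\right) = - 137 \left(55 - 70\right) = \left(-137\right) \left(-15\right) = 2055$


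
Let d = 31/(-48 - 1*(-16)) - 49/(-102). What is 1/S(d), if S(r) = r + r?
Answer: -816/797 ≈ -1.0238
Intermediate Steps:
d = -797/1632 (d = 31/(-48 + 16) - 49*(-1/102) = 31/(-32) + 49/102 = 31*(-1/32) + 49/102 = -31/32 + 49/102 = -797/1632 ≈ -0.48836)
S(r) = 2*r
1/S(d) = 1/(2*(-797/1632)) = 1/(-797/816) = -816/797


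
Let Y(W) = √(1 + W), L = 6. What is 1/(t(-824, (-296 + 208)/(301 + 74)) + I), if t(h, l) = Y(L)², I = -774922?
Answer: -1/774915 ≈ -1.2905e-6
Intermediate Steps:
t(h, l) = 7 (t(h, l) = (√(1 + 6))² = (√7)² = 7)
1/(t(-824, (-296 + 208)/(301 + 74)) + I) = 1/(7 - 774922) = 1/(-774915) = -1/774915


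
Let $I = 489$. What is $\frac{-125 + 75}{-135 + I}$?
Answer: $- \frac{25}{177} \approx -0.14124$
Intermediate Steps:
$\frac{-125 + 75}{-135 + I} = \frac{-125 + 75}{-135 + 489} = - \frac{50}{354} = \left(-50\right) \frac{1}{354} = - \frac{25}{177}$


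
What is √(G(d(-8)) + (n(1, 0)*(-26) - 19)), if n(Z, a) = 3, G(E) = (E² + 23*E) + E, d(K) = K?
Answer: 15*I ≈ 15.0*I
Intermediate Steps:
G(E) = E² + 24*E
√(G(d(-8)) + (n(1, 0)*(-26) - 19)) = √(-8*(24 - 8) + (3*(-26) - 19)) = √(-8*16 + (-78 - 19)) = √(-128 - 97) = √(-225) = 15*I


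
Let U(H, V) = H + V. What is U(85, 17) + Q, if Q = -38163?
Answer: -38061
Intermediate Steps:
U(85, 17) + Q = (85 + 17) - 38163 = 102 - 38163 = -38061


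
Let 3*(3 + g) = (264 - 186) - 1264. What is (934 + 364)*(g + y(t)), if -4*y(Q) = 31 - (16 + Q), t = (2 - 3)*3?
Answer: -1568633/3 ≈ -5.2288e+5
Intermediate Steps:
t = -3 (t = -1*3 = -3)
g = -1195/3 (g = -3 + ((264 - 186) - 1264)/3 = -3 + (78 - 1264)/3 = -3 + (1/3)*(-1186) = -3 - 1186/3 = -1195/3 ≈ -398.33)
y(Q) = -15/4 + Q/4 (y(Q) = -(31 - (16 + Q))/4 = -(31 + (-16 - Q))/4 = -(15 - Q)/4 = -15/4 + Q/4)
(934 + 364)*(g + y(t)) = (934 + 364)*(-1195/3 + (-15/4 + (1/4)*(-3))) = 1298*(-1195/3 + (-15/4 - 3/4)) = 1298*(-1195/3 - 9/2) = 1298*(-2417/6) = -1568633/3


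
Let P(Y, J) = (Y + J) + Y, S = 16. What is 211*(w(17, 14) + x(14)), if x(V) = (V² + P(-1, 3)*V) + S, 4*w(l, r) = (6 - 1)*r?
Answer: 102757/2 ≈ 51379.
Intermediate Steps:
P(Y, J) = J + 2*Y (P(Y, J) = (J + Y) + Y = J + 2*Y)
w(l, r) = 5*r/4 (w(l, r) = ((6 - 1)*r)/4 = (5*r)/4 = 5*r/4)
x(V) = 16 + V + V² (x(V) = (V² + (3 + 2*(-1))*V) + 16 = (V² + (3 - 2)*V) + 16 = (V² + 1*V) + 16 = (V² + V) + 16 = (V + V²) + 16 = 16 + V + V²)
211*(w(17, 14) + x(14)) = 211*((5/4)*14 + (16 + 14 + 14²)) = 211*(35/2 + (16 + 14 + 196)) = 211*(35/2 + 226) = 211*(487/2) = 102757/2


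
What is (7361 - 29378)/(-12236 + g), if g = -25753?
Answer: 7339/12663 ≈ 0.57956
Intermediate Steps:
(7361 - 29378)/(-12236 + g) = (7361 - 29378)/(-12236 - 25753) = -22017/(-37989) = -22017*(-1/37989) = 7339/12663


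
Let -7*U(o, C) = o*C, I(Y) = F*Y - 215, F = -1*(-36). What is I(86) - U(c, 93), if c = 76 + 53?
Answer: 32164/7 ≈ 4594.9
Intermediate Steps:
F = 36
I(Y) = -215 + 36*Y (I(Y) = 36*Y - 215 = -215 + 36*Y)
c = 129
U(o, C) = -C*o/7 (U(o, C) = -o*C/7 = -C*o/7)
I(86) - U(c, 93) = (-215 + 36*86) - (-1)*93*129/7 = (-215 + 3096) - 1*(-11997/7) = 2881 + 11997/7 = 32164/7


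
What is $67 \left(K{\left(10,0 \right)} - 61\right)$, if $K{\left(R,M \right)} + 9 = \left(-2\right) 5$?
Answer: $-5360$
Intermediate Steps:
$K{\left(R,M \right)} = -19$ ($K{\left(R,M \right)} = -9 - 10 = -19$)
$67 \left(K{\left(10,0 \right)} - 61\right) = 67 \left(-19 - 61\right) = 67 \left(-80\right) = -5360$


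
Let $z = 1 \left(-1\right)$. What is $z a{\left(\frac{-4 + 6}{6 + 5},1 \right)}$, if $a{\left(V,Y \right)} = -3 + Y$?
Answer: $2$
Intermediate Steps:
$z = -1$
$z a{\left(\frac{-4 + 6}{6 + 5},1 \right)} = - (-3 + 1) = \left(-1\right) \left(-2\right) = 2$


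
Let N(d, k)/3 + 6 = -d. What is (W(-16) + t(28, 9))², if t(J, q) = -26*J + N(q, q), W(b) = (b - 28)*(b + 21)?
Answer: 986049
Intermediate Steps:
N(d, k) = -18 - 3*d (N(d, k) = -18 + 3*(-d) = -18 - 3*d)
W(b) = (-28 + b)*(21 + b)
t(J, q) = -18 - 26*J - 3*q (t(J, q) = -26*J + (-18 - 3*q) = -18 - 26*J - 3*q)
(W(-16) + t(28, 9))² = ((-588 + (-16)² - 7*(-16)) + (-18 - 26*28 - 3*9))² = ((-588 + 256 + 112) + (-18 - 728 - 27))² = (-220 - 773)² = (-993)² = 986049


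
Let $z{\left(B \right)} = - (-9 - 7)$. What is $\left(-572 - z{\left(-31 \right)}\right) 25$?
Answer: $-14700$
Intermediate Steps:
$z{\left(B \right)} = 16$ ($z{\left(B \right)} = \left(-1\right) \left(-16\right) = 16$)
$\left(-572 - z{\left(-31 \right)}\right) 25 = \left(-572 - 16\right) 25 = \left(-588\right) 25 = -14700$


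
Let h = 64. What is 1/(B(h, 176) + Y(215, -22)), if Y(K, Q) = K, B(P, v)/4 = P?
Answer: 1/471 ≈ 0.0021231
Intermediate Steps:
B(P, v) = 4*P
1/(B(h, 176) + Y(215, -22)) = 1/(4*64 + 215) = 1/(256 + 215) = 1/471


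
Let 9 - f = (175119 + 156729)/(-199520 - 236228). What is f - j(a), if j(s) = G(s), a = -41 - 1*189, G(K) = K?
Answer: 26118905/108937 ≈ 239.76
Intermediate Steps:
a = -230 (a = -41 - 189 = -230)
j(s) = s
f = 1063395/108937 (f = 9 - (175119 + 156729)/(-199520 - 236228) = 9 - 331848/(-435748) = 9 - 331848*(-1)/435748 = 9 - 1*(-82962/108937) = 9 + 82962/108937 = 1063395/108937 ≈ 9.7616)
f - j(a) = 1063395/108937 - 1*(-230) = 1063395/108937 + 230 = 26118905/108937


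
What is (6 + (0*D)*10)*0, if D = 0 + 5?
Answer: 0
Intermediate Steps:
D = 5
(6 + (0*D)*10)*0 = (6 + (0*5)*10)*0 = (6 + 0*10)*0 = (6 + 0)*0 = 6*0 = 0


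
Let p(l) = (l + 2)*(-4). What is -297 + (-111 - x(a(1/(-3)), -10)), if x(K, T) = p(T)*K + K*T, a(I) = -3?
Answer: -342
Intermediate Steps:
p(l) = -8 - 4*l (p(l) = (2 + l)*(-4) = -8 - 4*l)
x(K, T) = K*T + K*(-8 - 4*T) (x(K, T) = (-8 - 4*T)*K + K*T = K*(-8 - 4*T) + K*T = K*T + K*(-8 - 4*T))
-297 + (-111 - x(a(1/(-3)), -10)) = -297 + (-111 - (-1)*(-3)*(8 + 3*(-10))) = -297 + (-111 - (-1)*(-3)*(8 - 30)) = -297 + (-111 - (-1)*(-3)*(-22)) = -297 + (-111 - 1*(-66)) = -297 + (-111 + 66) = -297 - 45 = -342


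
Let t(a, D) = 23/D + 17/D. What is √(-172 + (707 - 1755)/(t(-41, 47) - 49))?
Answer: 2*I*√192343685/2263 ≈ 12.257*I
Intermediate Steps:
t(a, D) = 40/D
√(-172 + (707 - 1755)/(t(-41, 47) - 49)) = √(-172 + (707 - 1755)/(40/47 - 49)) = √(-172 - 1048/(40*(1/47) - 49)) = √(-172 - 1048/(40/47 - 49)) = √(-172 - 1048/(-2263/47)) = √(-172 - 1048*(-47/2263)) = √(-172 + 49256/2263) = √(-339980/2263) = 2*I*√192343685/2263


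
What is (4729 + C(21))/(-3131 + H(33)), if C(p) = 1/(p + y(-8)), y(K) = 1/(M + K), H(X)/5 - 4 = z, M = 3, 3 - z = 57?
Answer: -491821/351624 ≈ -1.3987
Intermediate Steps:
z = -54 (z = 3 - 1*57 = 3 - 57 = -54)
H(X) = -250 (H(X) = 20 + 5*(-54) = 20 - 270 = -250)
y(K) = 1/(3 + K)
C(p) = 1/(-⅕ + p) (C(p) = 1/(p + 1/(3 - 8)) = 1/(p + 1/(-5)) = 1/(p - ⅕) = 1/(-⅕ + p))
(4729 + C(21))/(-3131 + H(33)) = (4729 + 5/(-1 + 5*21))/(-3131 - 250) = (4729 + 5/(-1 + 105))/(-3381) = (4729 + 5/104)*(-1/3381) = (491821/104)*(-1/3381) = -491821/351624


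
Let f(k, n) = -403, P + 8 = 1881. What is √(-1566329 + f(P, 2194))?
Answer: 2*I*√391683 ≈ 1251.7*I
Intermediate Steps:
P = 1873 (P = -8 + 1881 = 1873)
√(-1566329 + f(P, 2194)) = √(-1566329 - 403) = √(-1566732) = 2*I*√391683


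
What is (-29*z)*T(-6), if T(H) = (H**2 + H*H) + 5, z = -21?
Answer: 46893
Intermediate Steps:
T(H) = 5 + 2*H**2 (T(H) = (H**2 + H**2) + 5 = 2*H**2 + 5 = 5 + 2*H**2)
(-29*z)*T(-6) = (-29*(-21))*(5 + 2*(-6)**2) = 609*(5 + 2*36) = 609*(5 + 72) = 609*77 = 46893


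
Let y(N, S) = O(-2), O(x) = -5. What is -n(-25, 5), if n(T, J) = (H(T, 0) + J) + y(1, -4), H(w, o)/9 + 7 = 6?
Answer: 9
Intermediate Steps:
H(w, o) = -9 (H(w, o) = -63 + 9*6 = -63 + 54 = -9)
y(N, S) = -5
n(T, J) = -14 + J (n(T, J) = (-9 + J) - 5 = -14 + J)
-n(-25, 5) = -(-14 + 5) = -1*(-9) = 9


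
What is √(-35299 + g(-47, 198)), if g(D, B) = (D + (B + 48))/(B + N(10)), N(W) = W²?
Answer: 9*I*√38699174/298 ≈ 187.88*I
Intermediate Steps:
g(D, B) = (48 + B + D)/(100 + B) (g(D, B) = (D + (B + 48))/(B + 10²) = (D + (48 + B))/(B + 100) = (48 + B + D)/(100 + B))
√(-35299 + g(-47, 198)) = √(-35299 + (48 + 198 - 47)/(100 + 198)) = √(-35299 + 199/298) = √(-10518903/298) = 9*I*√38699174/298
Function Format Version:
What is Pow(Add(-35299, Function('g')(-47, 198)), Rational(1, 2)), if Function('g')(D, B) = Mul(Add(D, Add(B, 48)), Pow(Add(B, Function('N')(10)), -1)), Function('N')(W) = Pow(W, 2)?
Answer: Mul(Rational(9, 298), I, Pow(38699174, Rational(1, 2))) ≈ Mul(187.88, I)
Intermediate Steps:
Function('g')(D, B) = Mul(Pow(Add(100, B), -1), Add(48, B, D)) (Function('g')(D, B) = Mul(Add(D, Add(B, 48)), Pow(Add(B, Pow(10, 2)), -1)) = Mul(Add(D, Add(48, B)), Pow(Add(B, 100), -1)) = Mul(Add(48, B, D), Pow(Add(100, B), -1)) = Mul(Pow(Add(100, B), -1), Add(48, B, D)))
Pow(Add(-35299, Function('g')(-47, 198)), Rational(1, 2)) = Pow(Add(-35299, Mul(Pow(Add(100, 198), -1), Add(48, 198, -47))), Rational(1, 2)) = Pow(Add(-35299, Mul(Pow(298, -1), 199)), Rational(1, 2)) = Pow(Add(-35299, Mul(Rational(1, 298), 199)), Rational(1, 2)) = Pow(Add(-35299, Rational(199, 298)), Rational(1, 2)) = Pow(Rational(-10518903, 298), Rational(1, 2)) = Mul(Rational(9, 298), I, Pow(38699174, Rational(1, 2)))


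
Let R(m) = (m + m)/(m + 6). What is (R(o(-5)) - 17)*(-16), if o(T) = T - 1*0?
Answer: 432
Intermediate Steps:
o(T) = T (o(T) = T + 0 = T)
R(m) = 2*m/(6 + m) (R(m) = (2*m)/(6 + m) = 2*m/(6 + m))
(R(o(-5)) - 17)*(-16) = (2*(-5)/(6 - 5) - 17)*(-16) = (2*(-5)/1 - 17)*(-16) = (2*(-5)*1 - 17)*(-16) = (-10 - 17)*(-16) = -27*(-16) = 432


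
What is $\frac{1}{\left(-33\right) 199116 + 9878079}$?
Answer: $\frac{1}{3307251} \approx 3.0237 \cdot 10^{-7}$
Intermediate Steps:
$\frac{1}{\left(-33\right) 199116 + 9878079} = \frac{1}{-6570828 + 9878079} = \frac{1}{3307251}$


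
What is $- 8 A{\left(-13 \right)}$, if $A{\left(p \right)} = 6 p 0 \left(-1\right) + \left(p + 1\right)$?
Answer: $96$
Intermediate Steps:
$A{\left(p \right)} = 1 + p$ ($A{\left(p \right)} = 0 \left(-1\right) + \left(1 + p\right) = 0 + \left(1 + p\right) = 1 + p$)
$- 8 A{\left(-13 \right)} = - 8 \left(1 - 13\right) = \left(-8\right) \left(-12\right) = 96$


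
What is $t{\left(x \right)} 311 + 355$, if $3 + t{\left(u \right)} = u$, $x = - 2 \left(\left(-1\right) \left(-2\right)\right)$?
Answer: $-1822$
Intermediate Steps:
$x = -4$ ($x = \left(-2\right) 2 = -4$)
$t{\left(u \right)} = -3 + u$
$t{\left(x \right)} 311 + 355 = \left(-3 - 4\right) 311 + 355 = \left(-7\right) 311 + 355 = -2177 + 355 = -1822$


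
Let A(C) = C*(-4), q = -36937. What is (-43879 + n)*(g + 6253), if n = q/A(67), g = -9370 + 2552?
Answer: 6623288775/268 ≈ 2.4714e+7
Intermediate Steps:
A(C) = -4*C
g = -6818
n = 36937/268 (n = -36937/((-4*67)) = -36937/(-268) = -36937*(-1/268) = 36937/268 ≈ 137.82)
(-43879 + n)*(g + 6253) = (-43879 + 36937/268)*(-6818 + 6253) = -11722635/268*(-565) = 6623288775/268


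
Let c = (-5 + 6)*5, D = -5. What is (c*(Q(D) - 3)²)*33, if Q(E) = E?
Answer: 10560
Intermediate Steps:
c = 5 (c = 1*5 = 5)
(c*(Q(D) - 3)²)*33 = (5*(-5 - 3)²)*33 = (5*(-8)²)*33 = (5*64)*33 = 320*33 = 10560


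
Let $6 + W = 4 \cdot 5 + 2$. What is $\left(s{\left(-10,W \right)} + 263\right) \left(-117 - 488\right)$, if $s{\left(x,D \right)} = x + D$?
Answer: $-162745$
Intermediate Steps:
$W = 16$ ($W = -6 + \left(4 \cdot 5 + 2\right) = -6 + \left(20 + 2\right) = -6 + 22 = 16$)
$s{\left(x,D \right)} = D + x$
$\left(s{\left(-10,W \right)} + 263\right) \left(-117 - 488\right) = \left(\left(16 - 10\right) + 263\right) \left(-117 - 488\right) = \left(6 + 263\right) \left(-605\right) = 269 \left(-605\right) = -162745$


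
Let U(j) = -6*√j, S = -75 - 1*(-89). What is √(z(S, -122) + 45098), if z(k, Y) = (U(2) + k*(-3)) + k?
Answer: √(45070 - 6*√2) ≈ 212.28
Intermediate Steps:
S = 14 (S = -75 + 89 = 14)
z(k, Y) = -6*√2 - 2*k (z(k, Y) = (-6*√2 + k*(-3)) + k = (-6*√2 - 3*k) + k = -6*√2 - 2*k)
√(z(S, -122) + 45098) = √((-6*√2 - 2*14) + 45098) = √((-6*√2 - 28) + 45098) = √((-28 - 6*√2) + 45098) = √(45070 - 6*√2)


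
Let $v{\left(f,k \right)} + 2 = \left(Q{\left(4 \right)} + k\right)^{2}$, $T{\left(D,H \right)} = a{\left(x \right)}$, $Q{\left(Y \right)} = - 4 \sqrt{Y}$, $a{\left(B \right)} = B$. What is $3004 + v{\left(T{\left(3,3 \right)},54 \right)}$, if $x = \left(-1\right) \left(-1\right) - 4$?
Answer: $5118$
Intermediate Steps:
$x = -3$ ($x = 1 - 4 = -3$)
$T{\left(D,H \right)} = -3$
$v{\left(f,k \right)} = -2 + \left(-8 + k\right)^{2}$ ($v{\left(f,k \right)} = -2 + \left(- 4 \sqrt{4} + k\right)^{2} = -2 + \left(\left(-4\right) 2 + k\right)^{2} = -2 + \left(-8 + k\right)^{2}$)
$3004 + v{\left(T{\left(3,3 \right)},54 \right)} = 3004 - \left(2 - \left(-8 + 54\right)^{2}\right) = 3004 - \left(2 - 46^{2}\right) = 3004 + \left(-2 + 2116\right) = 3004 + 2114 = 5118$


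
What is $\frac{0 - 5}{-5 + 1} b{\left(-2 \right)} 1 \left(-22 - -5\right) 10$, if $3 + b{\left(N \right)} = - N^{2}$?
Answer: $\frac{2975}{2} \approx 1487.5$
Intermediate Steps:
$b{\left(N \right)} = -3 - N^{2}$
$\frac{0 - 5}{-5 + 1} b{\left(-2 \right)} 1 \left(-22 - -5\right) 10 = \frac{0 - 5}{-5 + 1} \left(-3 - \left(-2\right)^{2}\right) 1 \left(-22 - -5\right) 10 = - \frac{5}{-4} \left(-3 - 4\right) 1 \left(-22 + 5\right) 10 = \left(-5\right) \left(- \frac{1}{4}\right) \left(-3 - 4\right) 1 \left(-17\right) 10 = \frac{5}{4} \left(-7\right) 1 \left(-17\right) 10 = \left(- \frac{35}{4}\right) 1 \left(-17\right) 10 = \left(- \frac{35}{4}\right) \left(-17\right) 10 = \frac{595}{4} \cdot 10 = \frac{2975}{2}$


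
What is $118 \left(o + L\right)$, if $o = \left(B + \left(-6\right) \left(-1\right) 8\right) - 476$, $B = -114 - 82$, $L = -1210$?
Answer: $-216412$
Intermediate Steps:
$B = -196$ ($B = -114 - 82 = -196$)
$o = -624$ ($o = \left(-196 + \left(-6\right) \left(-1\right) 8\right) - 476 = \left(-196 + 6 \cdot 8\right) - 476 = \left(-196 + 48\right) - 476 = -148 - 476 = -624$)
$118 \left(o + L\right) = 118 \left(-624 - 1210\right) = 118 \left(-1834\right) = -216412$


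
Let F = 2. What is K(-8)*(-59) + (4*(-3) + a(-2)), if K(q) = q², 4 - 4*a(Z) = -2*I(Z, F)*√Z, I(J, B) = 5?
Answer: -3787 + 5*I*√2/2 ≈ -3787.0 + 3.5355*I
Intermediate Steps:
a(Z) = 1 + 5*√Z/2 (a(Z) = 1 - (-1)*5*√Z/2 = 1 - (-5)*√Z/2 = 1 + 5*√Z/2)
K(-8)*(-59) + (4*(-3) + a(-2)) = (-8)²*(-59) + (4*(-3) + (1 + 5*√(-2)/2)) = 64*(-59) + (-12 + (1 + 5*(I*√2)/2)) = -3776 + (-12 + (1 + 5*I*√2/2)) = -3776 + (-11 + 5*I*√2/2) = -3787 + 5*I*√2/2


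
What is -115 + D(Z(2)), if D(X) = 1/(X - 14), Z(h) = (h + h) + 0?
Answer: -1151/10 ≈ -115.10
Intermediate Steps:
Z(h) = 2*h (Z(h) = 2*h + 0 = 2*h)
D(X) = 1/(-14 + X)
-115 + D(Z(2)) = -115 + 1/(-14 + 2*2) = -115 + 1/(-14 + 4) = -115 + 1/(-10) = -115 - ⅒ = -1151/10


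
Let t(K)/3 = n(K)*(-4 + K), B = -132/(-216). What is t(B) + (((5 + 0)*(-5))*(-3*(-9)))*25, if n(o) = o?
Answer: -1823171/108 ≈ -16881.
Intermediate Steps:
B = 11/18 (B = -132*(-1/216) = 11/18 ≈ 0.61111)
t(K) = 3*K*(-4 + K) (t(K) = 3*(K*(-4 + K)) = 3*K*(-4 + K))
t(B) + (((5 + 0)*(-5))*(-3*(-9)))*25 = 3*(11/18)*(-4 + 11/18) + (((5 + 0)*(-5))*(-3*(-9)))*25 = 3*(11/18)*(-61/18) + ((5*(-5))*27)*25 = -671/108 - 25*27*25 = -671/108 - 675*25 = -671/108 - 16875 = -1823171/108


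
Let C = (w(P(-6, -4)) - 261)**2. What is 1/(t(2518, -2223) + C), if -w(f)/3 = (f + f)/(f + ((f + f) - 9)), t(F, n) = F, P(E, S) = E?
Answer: 9/642031 ≈ 1.4018e-5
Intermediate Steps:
w(f) = -6*f/(-9 + 3*f) (w(f) = -3*(f + f)/(f + ((f + f) - 9)) = -3*2*f/(f + (2*f - 9)) = -3*2*f/(f + (-9 + 2*f)) = -3*2*f/(-9 + 3*f) = -6*f/(-9 + 3*f))
C = 619369/9 (C = (-2*(-6)/(-3 - 6) - 261)**2 = (-2*(-6)/(-9) - 261)**2 = (-2*(-6)*(-1/9) - 261)**2 = (-4/3 - 261)**2 = (-787/3)**2 = 619369/9 ≈ 68819.)
1/(t(2518, -2223) + C) = 1/(2518 + 619369/9) = 1/(642031/9) = 9/642031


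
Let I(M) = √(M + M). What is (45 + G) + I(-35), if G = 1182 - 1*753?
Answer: 474 + I*√70 ≈ 474.0 + 8.3666*I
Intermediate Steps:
G = 429 (G = 1182 - 753 = 429)
I(M) = √2*√M (I(M) = √(2*M) = √2*√M)
(45 + G) + I(-35) = (45 + 429) + √2*√(-35) = 474 + √2*(I*√35) = 474 + I*√70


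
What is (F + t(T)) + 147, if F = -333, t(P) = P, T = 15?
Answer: -171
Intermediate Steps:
(F + t(T)) + 147 = (-333 + 15) + 147 = -318 + 147 = -171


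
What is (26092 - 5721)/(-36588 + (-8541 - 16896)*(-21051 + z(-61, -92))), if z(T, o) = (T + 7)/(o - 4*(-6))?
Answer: 692614/18204194967 ≈ 3.8047e-5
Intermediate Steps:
z(T, o) = (7 + T)/(24 + o) (z(T, o) = (7 + T)/(o + 24) = (7 + T)/(24 + o))
(26092 - 5721)/(-36588 + (-8541 - 16896)*(-21051 + z(-61, -92))) = (26092 - 5721)/(-36588 + (-8541 - 16896)*(-21051 + (7 - 61)/(24 - 92))) = 20371/(-36588 - 25437*(-21051 - 54/(-68))) = 20371/(-36588 - 25437*(-21051 - 1/68*(-54))) = 20371/(-36588 - 25437*(-21051 + 27/34)) = 20371/(-36588 - 25437*(-715707/34)) = 20371/(-36588 + 18205438959/34) = 20371/(18204194967/34) = 20371*(34/18204194967) = 692614/18204194967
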